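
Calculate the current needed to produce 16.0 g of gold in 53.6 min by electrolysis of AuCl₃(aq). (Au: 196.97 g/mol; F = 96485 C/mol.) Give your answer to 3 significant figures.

7.31 A

n(Au) = 16.0 / 196.97 = 0.08123 mol
Au³⁺ + 3e⁻ → Au, so n(e⁻) = 3 × 0.08123 = 0.2437 mol
Q = 0.2437 × 96485 = 23510 C
I = Q / t = 23510 / 3216 s = 7.31 A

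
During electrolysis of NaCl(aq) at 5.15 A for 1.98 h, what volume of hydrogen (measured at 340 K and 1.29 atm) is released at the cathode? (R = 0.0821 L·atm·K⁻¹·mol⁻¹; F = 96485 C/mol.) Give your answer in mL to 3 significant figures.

Charge passed = 5.15 × 7128 = 36710 C
Moles of electrons = 36710 / 96485 = 0.3805 mol
2H⁺ + 2e⁻ → H₂, so n(H₂) = 0.3805 / 2 = 0.1903 mol
V = nRT/P = 0.1903 × 0.0821 × 340 / 1.29 = 4.118 L
= 4120 mL

4120 mL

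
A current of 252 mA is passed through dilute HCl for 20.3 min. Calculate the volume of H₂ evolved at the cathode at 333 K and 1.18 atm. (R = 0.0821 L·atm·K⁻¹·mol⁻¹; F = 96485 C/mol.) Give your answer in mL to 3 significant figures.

Charge passed = 0.252 × 1218 = 306.9 C
n(e⁻) = Q/F = 306.9/96485 = 0.003181 mol
2H⁺ + 2e⁻ → H₂, so n(H₂) = 0.003181 / 2 = 0.001591 mol
V = nRT/P = 0.001591 × 0.0821 × 333 / 1.18 = 0.03686 L
= 36.9 mL

36.9 mL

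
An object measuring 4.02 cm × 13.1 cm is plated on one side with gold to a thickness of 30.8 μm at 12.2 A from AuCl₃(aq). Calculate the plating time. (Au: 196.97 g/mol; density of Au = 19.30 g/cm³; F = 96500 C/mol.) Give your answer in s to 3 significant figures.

Plated area = 4.02 × 13.1 = 52.66 cm²
Volume = 52.66 × 30.8×10⁻⁴ cm = 0.1622 cm³
m(Au) = 0.1622 × 19.30 = 3.130 g
n(Au) = 3.130 / 196.97 = 0.01589 mol; n(e⁻) = 3 × 0.01589 = 0.04767 mol
Q = 0.04767 × 96500 = 4600 C
t = 4600 / 12.2 = 377.0 s

377 s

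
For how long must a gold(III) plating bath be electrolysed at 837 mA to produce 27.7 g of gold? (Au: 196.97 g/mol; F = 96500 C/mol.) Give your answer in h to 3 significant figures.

13.5 h

n(Au) = 27.7 / 196.97 = 0.1406 mol
Au³⁺ + 3e⁻ → Au, so n(e⁻) = 3 × 0.1406 = 0.4218 mol
Q = 0.4218 × 96500 = 40700 C
t = Q / I = 40700 / 0.837 = 48630 s = 13.5 h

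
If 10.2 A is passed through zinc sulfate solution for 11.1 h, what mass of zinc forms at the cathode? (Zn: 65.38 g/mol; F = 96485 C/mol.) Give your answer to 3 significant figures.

138 g

Q = 10.2 A × 39960 s = 4.076×10^5 C
n(e⁻) = 4.076×10^5 / 96485 = 4.224 mol
Zn²⁺ + 2e⁻ → Zn, so n(Zn) = 4.224 / 2 = 2.112 mol
m = 2.112 × 65.38 = 138 g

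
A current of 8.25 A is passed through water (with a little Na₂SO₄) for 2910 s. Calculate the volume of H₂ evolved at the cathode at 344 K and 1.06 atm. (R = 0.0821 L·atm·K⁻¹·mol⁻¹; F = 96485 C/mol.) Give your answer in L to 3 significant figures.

Q = 8.25 A × 2910 s = 24010 C
n(e⁻) = Q/F = 24010/96485 = 0.2488 mol
2H⁺ + 2e⁻ → H₂, so n(H₂) = 0.2488 / 2 = 0.1244 mol
V = nRT/P = 0.1244 × 0.0821 × 344 / 1.06 = 3.314 L

3.31 L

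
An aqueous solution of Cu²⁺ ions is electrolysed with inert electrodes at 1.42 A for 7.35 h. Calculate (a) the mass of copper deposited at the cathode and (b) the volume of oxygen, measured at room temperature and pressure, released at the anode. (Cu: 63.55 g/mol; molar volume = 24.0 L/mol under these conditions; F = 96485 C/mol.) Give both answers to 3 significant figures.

Q = 1.42 × 26460 = 37570 C; n(e⁻) = 37570 / 96485 = 0.3894 mol
Cathode: Cu²⁺ + 2e⁻ → Cu → n(Cu) = 0.3894/2 = 0.1947 mol → 12.4 g
Anode: 2H₂O → O₂ + 4H⁺ + 4e⁻ → n(O₂) = 0.3894/4 = 0.09735 mol → 2.34 L

12.4 g Cu; 2.34 L O₂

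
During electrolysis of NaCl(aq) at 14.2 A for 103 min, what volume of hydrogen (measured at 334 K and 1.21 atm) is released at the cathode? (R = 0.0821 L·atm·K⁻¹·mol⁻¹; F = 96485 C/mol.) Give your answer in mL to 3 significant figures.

Charge passed = 14.2 × 6180 = 87760 C
n(e⁻) = Q/F = 87760/96485 = 0.9096 mol
2H⁺ + 2e⁻ → H₂, so n(H₂) = 0.9096 / 2 = 0.4548 mol
V = nRT/P = 0.4548 × 0.0821 × 334 / 1.21 = 10.31 L
= 10300 mL

10300 mL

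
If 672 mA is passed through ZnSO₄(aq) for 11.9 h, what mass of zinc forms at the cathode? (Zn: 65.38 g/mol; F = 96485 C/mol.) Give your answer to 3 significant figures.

Q = It = 0.672 × 42840 = 28790 C
n(e⁻) = Q/F = 28790/96485 = 0.2984 mol
Zn²⁺ + 2e⁻ → Zn, so n(Zn) = 0.2984 / 2 = 0.1492 mol
m = 0.1492 × 65.38 = 9.75 g

9.75 g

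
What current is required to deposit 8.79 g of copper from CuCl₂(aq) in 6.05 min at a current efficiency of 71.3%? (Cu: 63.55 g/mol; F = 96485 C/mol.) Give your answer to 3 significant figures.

103 A

n(Cu) = 8.79 / 63.55 = 0.1383 mol
Cu²⁺ + 2e⁻ → Cu, so n(e⁻) = 2 × 0.1383 = 0.2766 mol
Q = 0.2766 × 96485 / 0.713 = 37430 C
I = Q / t = 37430 / 363 s = 103 A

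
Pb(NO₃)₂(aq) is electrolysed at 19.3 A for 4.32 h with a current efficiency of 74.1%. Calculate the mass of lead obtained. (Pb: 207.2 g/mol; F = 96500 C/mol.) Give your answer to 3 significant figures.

239 g

Q = 19.3 × 15552 = 3.002×10^5 C
n(e⁻) = 3.002×10^5 / 96500 = 3.111 mol
Pb²⁺ + 2e⁻ → Pb, so theoretical m(Pb) = 1.556 × 207.2 = 322.4 g
Actual mass = 74.1% × 322.4 = 239 g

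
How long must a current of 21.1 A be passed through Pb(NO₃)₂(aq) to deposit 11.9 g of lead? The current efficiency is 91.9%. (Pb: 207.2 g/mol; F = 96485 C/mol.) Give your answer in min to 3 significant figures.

9.53 min

n(Pb) = 11.9 / 207.2 = 0.05743 mol
Pb²⁺ + 2e⁻ → Pb, so n(e⁻) = 2 × 0.05743 = 0.1149 mol
Q = 0.1149 × 96485 / 0.919 = 12060 C
t = Q / I = 12060 / 21.1 = 571.6 s = 9.53 min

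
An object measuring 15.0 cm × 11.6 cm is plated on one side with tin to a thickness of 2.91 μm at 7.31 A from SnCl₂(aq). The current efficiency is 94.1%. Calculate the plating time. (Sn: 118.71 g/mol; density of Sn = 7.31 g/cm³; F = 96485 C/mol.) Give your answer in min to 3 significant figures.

Plated area = 15.0 × 11.6 = 174.0 cm²
Volume = 174.0 × 2.91×10⁻⁴ cm = 0.05063 cm³
m(Sn) = 0.05063 × 7.31 = 0.3701 g
n(Sn) = 0.3701 / 118.71 = 0.003118 mol; n(e⁻) = 2 × 0.003118 = 0.006236 mol
Q = 0.006236 × 96485 / 0.941 = 639.4 C
t = 639.4 / 7.31 = 87.47 s = 1.46 min

1.46 min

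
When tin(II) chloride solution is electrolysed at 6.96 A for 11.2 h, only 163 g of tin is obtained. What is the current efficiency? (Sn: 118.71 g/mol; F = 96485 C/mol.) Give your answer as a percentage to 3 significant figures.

Q = 6.96 × 40320 = 2.806×10^5 C
n(e⁻) = 2.806×10^5 / 96485 = 2.908 mol
Sn²⁺ + 2e⁻ → Sn, so theoretical n(Sn) = 1.454 mol → 172.6 g
Efficiency = 163 / 172.6 = 0.9444 = 94.4%

94.4%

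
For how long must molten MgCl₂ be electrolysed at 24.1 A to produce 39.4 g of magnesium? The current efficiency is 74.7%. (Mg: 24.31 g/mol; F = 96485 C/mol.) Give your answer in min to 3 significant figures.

n(Mg) = 39.4 / 24.31 = 1.621 mol
Mg²⁺ + 2e⁻ → Mg, so n(e⁻) = 2 × 1.621 = 3.242 mol
Q = 3.242 × 96485 / 0.747 = 4.187×10^5 C
t = Q / I = 4.187×10^5 / 24.1 = 17370 s = 290 min

290 min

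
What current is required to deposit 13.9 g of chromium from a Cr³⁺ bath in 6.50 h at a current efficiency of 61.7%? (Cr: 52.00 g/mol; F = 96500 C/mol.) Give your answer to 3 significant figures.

n(Cr) = 13.9 / 52.00 = 0.2673 mol
Cr³⁺ + 3e⁻ → Cr, so n(e⁻) = 3 × 0.2673 = 0.8019 mol
Q = 0.8019 × 96500 / 0.617 = 1.254×10^5 C
I = Q / t = 1.254×10^5 / 23400 s = 5.36 A

5.36 A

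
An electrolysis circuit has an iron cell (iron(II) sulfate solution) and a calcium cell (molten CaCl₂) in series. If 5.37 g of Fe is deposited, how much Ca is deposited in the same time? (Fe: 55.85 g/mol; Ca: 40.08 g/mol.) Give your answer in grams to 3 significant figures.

n(Fe) = 5.37 / 55.85 = 0.09615 mol
Fe²⁺ + 2e⁻ → Fe, so n(e⁻) = 2 × 0.09615 = 0.1923 mol
Same current for the same time ⇒ same n(e⁻) = 0.1923 mol in both cells.
Ca²⁺ + 2e⁻ → Ca, so n(Ca) = 0.1923 / 2 = 0.09615 mol
m(Ca) = 0.09615 × 40.08 = 3.85 g

3.85 g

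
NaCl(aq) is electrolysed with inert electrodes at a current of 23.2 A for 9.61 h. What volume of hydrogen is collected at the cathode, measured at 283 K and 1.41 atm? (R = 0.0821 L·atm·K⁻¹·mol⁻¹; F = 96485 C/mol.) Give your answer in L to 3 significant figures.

68.5 L

Q = It = 23.2 × 34596 = 8.026×10^5 C
n(e⁻) = Q/F = 8.026×10^5/96485 = 8.318 mol
2H⁺ + 2e⁻ → H₂, so n(H₂) = 8.318 / 2 = 4.159 mol
V = nRT/P = 4.159 × 0.0821 × 283 / 1.41 = 68.53 L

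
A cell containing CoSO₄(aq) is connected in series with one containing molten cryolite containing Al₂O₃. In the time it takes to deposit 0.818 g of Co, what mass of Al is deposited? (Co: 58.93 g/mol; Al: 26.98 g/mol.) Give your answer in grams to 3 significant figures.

0.250 g

n(Co) = 0.818 / 58.93 = 0.01388 mol
Co²⁺ + 2e⁻ → Co, so n(e⁻) = 2 × 0.01388 = 0.02776 mol
The cells are in series, so the same charge (and hence the same n(e⁻) = 0.02776 mol) passes through both.
Al³⁺ + 3e⁻ → Al, so n(Al) = 0.02776 / 3 = 0.009253 mol
m(Al) = 0.009253 × 26.98 = 0.250 g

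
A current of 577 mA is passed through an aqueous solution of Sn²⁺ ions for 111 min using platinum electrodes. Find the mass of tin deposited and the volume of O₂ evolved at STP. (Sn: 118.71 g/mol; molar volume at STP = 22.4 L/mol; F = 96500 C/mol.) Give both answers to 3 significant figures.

Q = 0.577 × 6660 = 3843 C; n(e⁻) = 3843 / 96500 = 0.03982 mol
Cathode: Sn²⁺ + 2e⁻ → Sn → n(Sn) = 0.03982/2 = 0.01991 mol → 2.36 g
Anode: 2H₂O → O₂ + 4H⁺ + 4e⁻ → n(O₂) = 0.03982/4 = 0.009955 mol → 0.223 L

2.36 g Sn; 0.223 L O₂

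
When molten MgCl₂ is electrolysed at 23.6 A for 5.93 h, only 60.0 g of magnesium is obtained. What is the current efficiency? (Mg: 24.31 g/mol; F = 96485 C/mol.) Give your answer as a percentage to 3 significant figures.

Q = 23.6 × 21348 = 5.038×10^5 C
n(e⁻) = 5.038×10^5 / 96485 = 5.222 mol
Mg²⁺ + 2e⁻ → Mg, so theoretical n(Mg) = 2.611 mol → 63.47 g
Efficiency = 60.0 / 63.47 = 0.9453 = 94.5%

94.5%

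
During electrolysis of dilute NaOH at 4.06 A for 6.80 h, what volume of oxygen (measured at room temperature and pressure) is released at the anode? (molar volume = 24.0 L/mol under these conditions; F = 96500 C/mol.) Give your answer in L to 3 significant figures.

Q = 4.06 A × 24480 s = 99390 C
n(e⁻) = Q/F = 99390/96500 = 1.030 mol
2H₂O → O₂ + 4H⁺ + 4e⁻, so n(O₂) = 1.030 / 4 = 0.2575 mol
V = 0.2575 × 24.0 = 6.180 L

6.18 L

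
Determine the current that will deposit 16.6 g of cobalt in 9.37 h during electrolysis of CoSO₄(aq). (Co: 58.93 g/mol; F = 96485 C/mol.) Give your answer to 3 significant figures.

n(Co) = 16.6 / 58.93 = 0.2817 mol
Co²⁺ + 2e⁻ → Co, so n(e⁻) = 2 × 0.2817 = 0.5634 mol
Q = 0.5634 × 96485 = 54360 C
I = Q / t = 54360 / 33732 s = 1.61 A

1.61 A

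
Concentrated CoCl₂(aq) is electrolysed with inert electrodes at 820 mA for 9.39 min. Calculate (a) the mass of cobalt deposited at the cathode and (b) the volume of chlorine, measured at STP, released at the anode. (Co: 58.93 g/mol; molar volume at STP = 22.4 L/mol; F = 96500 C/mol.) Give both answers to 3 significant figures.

Q = 0.820 × 563.4 = 462.0 C; n(e⁻) = 462.0 / 96500 = 0.004788 mol
Cathode: Co²⁺ + 2e⁻ → Co → n(Co) = 0.004788/2 = 0.002394 mol → 0.141 g
Anode: 2Cl⁻ → Cl₂ + 2e⁻ → n(Cl₂) = 0.004788/2 = 0.002394 mol → 0.0536 L

0.141 g Co; 0.0536 L Cl₂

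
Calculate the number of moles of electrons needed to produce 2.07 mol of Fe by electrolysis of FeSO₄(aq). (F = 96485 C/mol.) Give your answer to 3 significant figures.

Fe²⁺ + 2e⁻ → Fe, so n(e⁻) = 2 × 2.07 = 4.140 mol

4.14 mol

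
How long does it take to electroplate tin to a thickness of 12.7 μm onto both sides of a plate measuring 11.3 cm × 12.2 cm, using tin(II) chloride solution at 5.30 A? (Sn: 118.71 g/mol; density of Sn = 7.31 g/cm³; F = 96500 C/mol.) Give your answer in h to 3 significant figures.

0.218 h

Plated area = 2 × 11.3 × 12.2 = 275.7 cm²
Volume = 275.7 × 12.7×10⁻⁴ cm = 0.3501 cm³
m(Sn) = 0.3501 × 7.31 = 2.559 g
n(Sn) = 2.559 / 118.71 = 0.02156 mol; n(e⁻) = 2 × 0.02156 = 0.04312 mol
Q = 0.04312 × 96500 = 4161 C
t = 4161 / 5.30 = 785.1 s = 0.218 h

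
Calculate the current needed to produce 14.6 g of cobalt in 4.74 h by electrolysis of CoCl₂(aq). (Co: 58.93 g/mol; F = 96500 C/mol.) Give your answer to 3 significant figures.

2.80 A

n(Co) = 14.6 / 58.93 = 0.2478 mol
Co²⁺ + 2e⁻ → Co, so n(e⁻) = 2 × 0.2478 = 0.4956 mol
Q = 0.4956 × 96500 = 47830 C
I = Q / t = 47830 / 17064 s = 2.80 A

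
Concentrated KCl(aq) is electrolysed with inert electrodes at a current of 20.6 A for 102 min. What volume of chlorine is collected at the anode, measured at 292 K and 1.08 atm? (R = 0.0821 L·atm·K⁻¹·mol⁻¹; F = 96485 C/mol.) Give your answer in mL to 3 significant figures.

14500 mL

Q = It = 20.6 × 6120 = 1.261×10^5 C
n(e⁻) = 1.261×10^5 / 96485 = 1.307 mol
2Cl⁻ → Cl₂ + 2e⁻, so n(Cl₂) = 1.307 / 2 = 0.6535 mol
V = nRT/P = 0.6535 × 0.0821 × 292 / 1.08 = 14.51 L
= 14500 mL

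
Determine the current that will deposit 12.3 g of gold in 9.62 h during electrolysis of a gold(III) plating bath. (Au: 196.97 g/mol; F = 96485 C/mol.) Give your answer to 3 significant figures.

0.522 A

n(Au) = 12.3 / 196.97 = 0.06245 mol
Au³⁺ + 3e⁻ → Au, so n(e⁻) = 3 × 0.06245 = 0.1874 mol
Q = 0.1874 × 96485 = 18080 C
I = Q / t = 18080 / 34632 s = 0.522 A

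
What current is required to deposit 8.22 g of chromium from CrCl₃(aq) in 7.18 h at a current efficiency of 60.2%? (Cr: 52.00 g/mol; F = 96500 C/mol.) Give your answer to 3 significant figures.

2.94 A

n(Cr) = 8.22 / 52.00 = 0.1581 mol
Cr³⁺ + 3e⁻ → Cr, so n(e⁻) = 3 × 0.1581 = 0.4743 mol
Q = 0.4743 × 96500 / 0.602 = 76030 C
I = Q / t = 76030 / 25848 s = 2.94 A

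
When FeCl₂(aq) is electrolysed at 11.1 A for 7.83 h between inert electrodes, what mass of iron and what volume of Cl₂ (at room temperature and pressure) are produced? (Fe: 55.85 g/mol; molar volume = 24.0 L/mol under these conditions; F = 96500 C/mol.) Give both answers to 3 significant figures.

Q = 11.1 × 28188 = 3.129×10^5 C; n(e⁻) = 3.129×10^5 / 96500 = 3.242 mol
Cathode: Fe²⁺ + 2e⁻ → Fe → n(Fe) = 3.242/2 = 1.621 mol → 90.5 g
Anode: 2Cl⁻ → Cl₂ + 2e⁻ → n(Cl₂) = 3.242/2 = 1.621 mol → 38.9 L

90.5 g Fe; 38.9 L Cl₂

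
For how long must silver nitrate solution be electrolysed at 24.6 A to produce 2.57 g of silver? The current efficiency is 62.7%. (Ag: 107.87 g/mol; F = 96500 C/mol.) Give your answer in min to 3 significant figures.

2.48 min

n(Ag) = 2.57 / 107.87 = 0.02382 mol
Ag⁺ + e⁻ → Ag, so n(e⁻) = 0.02382 mol
Q = 0.02382 × 96500 / 0.627 = 3666 C
t = Q / I = 3666 / 24.6 = 149.0 s = 2.48 min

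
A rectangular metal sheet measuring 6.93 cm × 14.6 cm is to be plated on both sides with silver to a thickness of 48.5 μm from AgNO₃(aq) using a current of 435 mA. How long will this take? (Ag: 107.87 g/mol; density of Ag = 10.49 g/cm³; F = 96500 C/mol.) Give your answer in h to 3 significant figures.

Plated area = 2 × 6.93 × 14.6 = 202.4 cm²
Volume = 202.4 × 48.5×10⁻⁴ cm = 0.9816 cm³
m(Ag) = 0.9816 × 10.49 = 10.30 g
n(Ag) = 10.30 / 107.87 = 0.09549 mol; n(e⁻) = 0.09549 mol
Q = 0.09549 × 96500 = 9215 C
t = 9215 / 0.435 = 21180 s = 5.88 h

5.88 h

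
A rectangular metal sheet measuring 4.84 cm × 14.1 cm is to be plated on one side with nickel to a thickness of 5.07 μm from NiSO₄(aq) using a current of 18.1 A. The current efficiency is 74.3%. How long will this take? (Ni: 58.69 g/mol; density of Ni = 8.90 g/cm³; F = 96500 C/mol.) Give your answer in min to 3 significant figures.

1.25 min

Plated area = 4.84 × 14.1 = 68.24 cm²
Volume = 68.24 × 5.07×10⁻⁴ cm = 0.03460 cm³
m(Ni) = 0.03460 × 8.90 = 0.3079 g
n(Ni) = 0.3079 / 58.69 = 0.005246 mol; n(e⁻) = 2 × 0.005246 = 0.01049 mol
Q = 0.01049 × 96500 / 0.743 = 1362 C
t = 1362 / 18.1 = 75.25 s = 1.25 min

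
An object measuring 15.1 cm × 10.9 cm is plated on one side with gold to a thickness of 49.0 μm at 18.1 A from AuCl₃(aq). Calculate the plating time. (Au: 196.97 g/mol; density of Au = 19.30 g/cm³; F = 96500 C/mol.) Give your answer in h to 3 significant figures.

Plated area = 15.1 × 10.9 = 164.6 cm²
Volume = 164.6 × 49.0×10⁻⁴ cm = 0.8065 cm³
m(Au) = 0.8065 × 19.30 = 15.57 g
n(Au) = 15.57 / 196.97 = 0.07905 mol; n(e⁻) = 3 × 0.07905 = 0.2372 mol
Q = 0.2372 × 96500 = 22890 C
t = 22890 / 18.1 = 1265 s = 0.351 h

0.351 h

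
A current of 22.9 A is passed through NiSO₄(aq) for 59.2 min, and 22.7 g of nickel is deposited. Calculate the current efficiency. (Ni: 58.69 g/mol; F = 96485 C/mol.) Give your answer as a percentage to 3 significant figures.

Q = 22.9 × 3552 = 81340 C
n(e⁻) = 81340 / 96485 = 0.8430 mol
Ni²⁺ + 2e⁻ → Ni, so theoretical n(Ni) = 0.4215 mol → 24.74 g
Efficiency = 22.7 / 24.74 = 0.9175 = 91.8%

91.8%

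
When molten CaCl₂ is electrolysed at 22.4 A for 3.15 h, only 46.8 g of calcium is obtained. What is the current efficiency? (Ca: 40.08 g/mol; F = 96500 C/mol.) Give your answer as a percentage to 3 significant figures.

Q = 22.4 × 11340 = 2.540×10^5 C
n(e⁻) = 2.540×10^5 / 96500 = 2.632 mol
Ca²⁺ + 2e⁻ → Ca, so theoretical n(Ca) = 1.316 mol → 52.75 g
Efficiency = 46.8 / 52.75 = 0.8872 = 88.7%

88.7%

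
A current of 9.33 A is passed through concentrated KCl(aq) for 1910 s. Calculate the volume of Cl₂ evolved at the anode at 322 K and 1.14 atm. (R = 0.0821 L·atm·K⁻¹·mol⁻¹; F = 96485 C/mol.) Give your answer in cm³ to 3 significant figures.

2140 cm³

Q = It = 9.33 × 1910 = 17820 C
n(e⁻) = 17820 / 96485 = 0.1847 mol
2Cl⁻ → Cl₂ + 2e⁻, so n(Cl₂) = 0.1847 / 2 = 0.09235 mol
V = nRT/P = 0.09235 × 0.0821 × 322 / 1.14 = 2.142 L
= 2140 cm³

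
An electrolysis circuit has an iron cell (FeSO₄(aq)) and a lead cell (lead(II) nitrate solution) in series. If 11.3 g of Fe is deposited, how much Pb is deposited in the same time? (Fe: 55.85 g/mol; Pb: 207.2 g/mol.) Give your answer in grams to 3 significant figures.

n(Fe) = 11.3 / 55.85 = 0.2023 mol
Fe²⁺ + 2e⁻ → Fe, so n(e⁻) = 2 × 0.2023 = 0.4046 mol
Since the cells are in series, n(e⁻) in the Pb cell is also 0.4046 mol.
Pb²⁺ + 2e⁻ → Pb, so n(Pb) = 0.4046 / 2 = 0.2023 mol
m(Pb) = 0.2023 × 207.2 = 41.9 g

41.9 g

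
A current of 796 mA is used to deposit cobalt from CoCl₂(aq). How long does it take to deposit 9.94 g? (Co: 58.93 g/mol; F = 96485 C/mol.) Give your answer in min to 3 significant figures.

n(Co) = 9.94 / 58.93 = 0.1687 mol
Co²⁺ + 2e⁻ → Co, so n(e⁻) = 2 × 0.1687 = 0.3374 mol
Q = 0.3374 × 96485 = 32550 C
t = Q / I = 32550 / 0.796 = 40890 s = 682 min

682 min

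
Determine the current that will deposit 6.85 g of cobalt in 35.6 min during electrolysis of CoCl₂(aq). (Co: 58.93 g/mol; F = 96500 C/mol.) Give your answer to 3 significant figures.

n(Co) = 6.85 / 58.93 = 0.1162 mol
Co²⁺ + 2e⁻ → Co, so n(e⁻) = 2 × 0.1162 = 0.2324 mol
Q = 0.2324 × 96500 = 22430 C
I = Q / t = 22430 / 2136 s = 10.5 A

10.5 A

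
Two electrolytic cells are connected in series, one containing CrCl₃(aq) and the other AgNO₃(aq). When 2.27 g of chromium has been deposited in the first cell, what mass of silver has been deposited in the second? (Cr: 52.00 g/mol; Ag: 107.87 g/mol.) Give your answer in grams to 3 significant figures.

n(Cr) = 2.27 / 52.00 = 0.04365 mol
Cr³⁺ + 3e⁻ → Cr, so n(e⁻) = 3 × 0.04365 = 0.1310 mol
The cells are in series, so the same charge (and hence the same n(e⁻) = 0.1310 mol) passes through both.
Ag⁺ + e⁻ → Ag, so n(Ag) = 0.1310 mol
m(Ag) = 0.1310 × 107.87 = 14.1 g

14.1 g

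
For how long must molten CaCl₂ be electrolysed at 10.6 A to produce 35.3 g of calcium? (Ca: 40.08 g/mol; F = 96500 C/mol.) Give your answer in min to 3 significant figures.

n(Ca) = 35.3 / 40.08 = 0.8807 mol
Ca²⁺ + 2e⁻ → Ca, so n(e⁻) = 2 × 0.8807 = 1.761 mol
Q = 1.761 × 96500 = 1.699×10^5 C
t = Q / I = 1.699×10^5 / 10.6 = 16030 s = 267 min

267 min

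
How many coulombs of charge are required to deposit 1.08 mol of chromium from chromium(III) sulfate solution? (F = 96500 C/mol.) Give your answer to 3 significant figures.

Cr³⁺ + 3e⁻ → Cr, so n(e⁻) = 3 × 1.08 = 3.240 mol
Q = 3.240 × 96500 = 3.127×10^5 C

3.13×10^5 C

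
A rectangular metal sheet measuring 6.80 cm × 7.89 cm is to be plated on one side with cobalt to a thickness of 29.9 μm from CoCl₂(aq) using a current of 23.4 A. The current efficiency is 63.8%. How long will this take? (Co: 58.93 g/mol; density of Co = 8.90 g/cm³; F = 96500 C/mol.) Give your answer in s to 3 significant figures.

Plated area = 6.80 × 7.89 = 53.65 cm²
Volume = 53.65 × 29.9×10⁻⁴ cm = 0.1604 cm³
m(Co) = 0.1604 × 8.90 = 1.428 g
n(Co) = 1.428 / 58.93 = 0.02423 mol; n(e⁻) = 2 × 0.02423 = 0.04846 mol
Q = 0.04846 × 96500 / 0.638 = 7330 C
t = 7330 / 23.4 = 313.2 s

313 s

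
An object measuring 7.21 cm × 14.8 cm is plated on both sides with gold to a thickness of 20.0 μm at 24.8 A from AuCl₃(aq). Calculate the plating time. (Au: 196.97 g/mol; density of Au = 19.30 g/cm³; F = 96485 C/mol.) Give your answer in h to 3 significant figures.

Plated area = 2 × 7.21 × 14.8 = 213.4 cm²
Volume = 213.4 × 20.0×10⁻⁴ cm = 0.4268 cm³
m(Au) = 0.4268 × 19.30 = 8.237 g
n(Au) = 8.237 / 196.97 = 0.04182 mol; n(e⁻) = 3 × 0.04182 = 0.1255 mol
Q = 0.1255 × 96485 = 12110 C
t = 12110 / 24.8 = 488.3 s = 0.136 h

0.136 h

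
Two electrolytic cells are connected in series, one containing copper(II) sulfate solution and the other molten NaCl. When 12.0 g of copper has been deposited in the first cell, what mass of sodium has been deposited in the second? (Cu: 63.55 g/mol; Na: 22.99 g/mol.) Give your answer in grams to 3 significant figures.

8.68 g

n(Cu) = 12.0 / 63.55 = 0.1888 mol
Cu²⁺ + 2e⁻ → Cu, so n(e⁻) = 2 × 0.1888 = 0.3776 mol
Same current for the same time ⇒ same n(e⁻) = 0.3776 mol in both cells.
Na⁺ + e⁻ → Na, so n(Na) = 0.3776 mol
m(Na) = 0.3776 × 22.99 = 8.68 g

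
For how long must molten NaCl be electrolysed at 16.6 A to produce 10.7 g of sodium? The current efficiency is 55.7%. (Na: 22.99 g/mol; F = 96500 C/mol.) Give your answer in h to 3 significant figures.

1.35 h

n(Na) = 10.7 / 22.99 = 0.4654 mol
Na⁺ + e⁻ → Na, so n(e⁻) = 0.4654 mol
Q = 0.4654 × 96500 / 0.557 = 80630 C
t = Q / I = 80630 / 16.6 = 4857 s = 1.35 h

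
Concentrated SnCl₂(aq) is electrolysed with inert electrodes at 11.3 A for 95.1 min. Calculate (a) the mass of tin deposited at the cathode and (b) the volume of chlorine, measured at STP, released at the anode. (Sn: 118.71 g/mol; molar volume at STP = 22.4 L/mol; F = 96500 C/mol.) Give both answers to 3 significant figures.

Q = 11.3 × 5706 = 64480 C; n(e⁻) = 64480 / 96500 = 0.6682 mol
Cathode: Sn²⁺ + 2e⁻ → Sn → n(Sn) = 0.6682/2 = 0.3341 mol → 39.7 g
Anode: 2Cl⁻ → Cl₂ + 2e⁻ → n(Cl₂) = 0.6682/2 = 0.3341 mol → 7.48 L

39.7 g Sn; 7.48 L Cl₂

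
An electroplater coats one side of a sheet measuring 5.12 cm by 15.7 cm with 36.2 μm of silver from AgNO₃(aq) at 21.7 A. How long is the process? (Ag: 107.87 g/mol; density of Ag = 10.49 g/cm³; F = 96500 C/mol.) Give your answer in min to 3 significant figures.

2.10 min

Plated area = 5.12 × 15.7 = 80.38 cm²
Volume = 80.38 × 36.2×10⁻⁴ cm = 0.2910 cm³
m(Ag) = 0.2910 × 10.49 = 3.053 g
n(Ag) = 3.053 / 107.87 = 0.02830 mol; n(e⁻) = 0.02830 mol
Q = 0.02830 × 96500 = 2731 C
t = 2731 / 21.7 = 125.9 s = 2.10 min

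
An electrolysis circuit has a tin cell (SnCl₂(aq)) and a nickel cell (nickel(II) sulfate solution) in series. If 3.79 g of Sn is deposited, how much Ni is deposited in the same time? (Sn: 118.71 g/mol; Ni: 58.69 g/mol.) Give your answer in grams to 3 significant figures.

1.87 g

n(Sn) = 3.79 / 118.71 = 0.03193 mol
Sn²⁺ + 2e⁻ → Sn, so n(e⁻) = 2 × 0.03193 = 0.06386 mol
Since the cells are in series, n(e⁻) in the Ni cell is also 0.06386 mol.
Ni²⁺ + 2e⁻ → Ni, so n(Ni) = 0.06386 / 2 = 0.03193 mol
m(Ni) = 0.03193 × 58.69 = 1.87 g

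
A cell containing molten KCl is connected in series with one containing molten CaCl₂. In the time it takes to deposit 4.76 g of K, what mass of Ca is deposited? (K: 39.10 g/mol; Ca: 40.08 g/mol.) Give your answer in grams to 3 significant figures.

2.44 g

n(K) = 4.76 / 39.10 = 0.1217 mol
K⁺ + e⁻ → K, so n(e⁻) = 0.1217 mol
The cells are in series, so the same charge (and hence the same n(e⁻) = 0.1217 mol) passes through both.
Ca²⁺ + 2e⁻ → Ca, so n(Ca) = 0.1217 / 2 = 0.06085 mol
m(Ca) = 0.06085 × 40.08 = 2.44 g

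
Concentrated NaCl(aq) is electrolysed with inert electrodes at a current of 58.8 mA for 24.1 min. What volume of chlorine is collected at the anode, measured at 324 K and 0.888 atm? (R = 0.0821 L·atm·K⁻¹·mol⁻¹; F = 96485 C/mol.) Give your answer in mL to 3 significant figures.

13.2 mL

Charge passed = 0.0588 × 1446 = 85.02 C
n(e⁻) = Q/F = 85.02/96485 = 8.812×10^-4 mol
2Cl⁻ → Cl₂ + 2e⁻, so n(Cl₂) = 8.812×10^-4 / 2 = 4.406×10^-4 mol
V = nRT/P = 4.406×10^-4 × 0.0821 × 324 / 0.888 = 0.01320 L
= 13.2 mL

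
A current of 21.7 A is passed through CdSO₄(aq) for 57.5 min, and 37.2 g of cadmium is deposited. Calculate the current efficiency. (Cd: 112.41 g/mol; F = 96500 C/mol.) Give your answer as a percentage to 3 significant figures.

Q = 21.7 × 3450 = 74870 C
n(e⁻) = 74870 / 96500 = 0.7759 mol
Cd²⁺ + 2e⁻ → Cd, so theoretical n(Cd) = 0.3880 mol → 43.62 g
Efficiency = 37.2 / 43.62 = 0.8528 = 85.3%

85.3%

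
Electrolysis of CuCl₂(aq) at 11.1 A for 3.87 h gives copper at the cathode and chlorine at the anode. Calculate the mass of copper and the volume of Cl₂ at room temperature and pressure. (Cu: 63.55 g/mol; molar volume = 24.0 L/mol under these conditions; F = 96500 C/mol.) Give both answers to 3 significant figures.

Q = 11.1 × 13932 = 1.546×10^5 C; n(e⁻) = 1.546×10^5 / 96500 = 1.602 mol
Cathode: Cu²⁺ + 2e⁻ → Cu → n(Cu) = 1.602/2 = 0.8010 mol → 50.9 g
Anode: 2Cl⁻ → Cl₂ + 2e⁻ → n(Cl₂) = 1.602/2 = 0.8010 mol → 19.2 L

50.9 g Cu; 19.2 L Cl₂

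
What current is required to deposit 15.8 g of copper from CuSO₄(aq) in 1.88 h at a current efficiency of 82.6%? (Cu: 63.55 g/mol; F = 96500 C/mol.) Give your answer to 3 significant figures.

8.58 A

n(Cu) = 15.8 / 63.55 = 0.2486 mol
Cu²⁺ + 2e⁻ → Cu, so n(e⁻) = 2 × 0.2486 = 0.4972 mol
Q = 0.4972 × 96500 / 0.826 = 58090 C
I = Q / t = 58090 / 6768 s = 8.58 A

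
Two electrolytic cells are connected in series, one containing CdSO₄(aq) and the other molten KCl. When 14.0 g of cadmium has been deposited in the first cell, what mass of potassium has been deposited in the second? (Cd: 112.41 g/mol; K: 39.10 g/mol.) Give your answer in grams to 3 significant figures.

n(Cd) = 14.0 / 112.41 = 0.1245 mol
Cd²⁺ + 2e⁻ → Cd, so n(e⁻) = 2 × 0.1245 = 0.2490 mol
Since the cells are in series, n(e⁻) in the K cell is also 0.2490 mol.
K⁺ + e⁻ → K, so n(K) = 0.2490 mol
m(K) = 0.2490 × 39.10 = 9.74 g

9.74 g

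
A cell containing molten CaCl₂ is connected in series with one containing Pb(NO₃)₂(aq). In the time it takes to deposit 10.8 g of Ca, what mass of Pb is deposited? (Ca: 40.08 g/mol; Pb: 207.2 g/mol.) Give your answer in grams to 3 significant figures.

n(Ca) = 10.8 / 40.08 = 0.2695 mol
Ca²⁺ + 2e⁻ → Ca, so n(e⁻) = 2 × 0.2695 = 0.5390 mol
Since the cells are in series, n(e⁻) in the Pb cell is also 0.5390 mol.
Pb²⁺ + 2e⁻ → Pb, so n(Pb) = 0.5390 / 2 = 0.2695 mol
m(Pb) = 0.2695 × 207.2 = 55.8 g

55.8 g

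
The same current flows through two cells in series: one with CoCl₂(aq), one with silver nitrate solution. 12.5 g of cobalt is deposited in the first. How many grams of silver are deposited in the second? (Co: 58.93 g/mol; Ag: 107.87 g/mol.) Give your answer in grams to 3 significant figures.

n(Co) = 12.5 / 58.93 = 0.2121 mol
Co²⁺ + 2e⁻ → Co, so n(e⁻) = 2 × 0.2121 = 0.4242 mol
In series, the same 0.4242 mol of electrons flows through the second cell.
Ag⁺ + e⁻ → Ag, so n(Ag) = 0.4242 mol
m(Ag) = 0.4242 × 107.87 = 45.8 g

45.8 g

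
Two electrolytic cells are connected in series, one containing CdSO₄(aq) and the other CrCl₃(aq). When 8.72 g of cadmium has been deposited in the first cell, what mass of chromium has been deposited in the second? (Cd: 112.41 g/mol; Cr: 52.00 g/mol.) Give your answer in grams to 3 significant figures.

n(Cd) = 8.72 / 112.41 = 0.07757 mol
Cd²⁺ + 2e⁻ → Cd, so n(e⁻) = 2 × 0.07757 = 0.1551 mol
Same current for the same time ⇒ same n(e⁻) = 0.1551 mol in both cells.
Cr³⁺ + 3e⁻ → Cr, so n(Cr) = 0.1551 / 3 = 0.05170 mol
m(Cr) = 0.05170 × 52.00 = 2.69 g

2.69 g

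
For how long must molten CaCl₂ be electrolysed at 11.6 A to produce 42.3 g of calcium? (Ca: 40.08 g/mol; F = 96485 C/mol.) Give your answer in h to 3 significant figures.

4.88 h

n(Ca) = 42.3 / 40.08 = 1.055 mol
Ca²⁺ + 2e⁻ → Ca, so n(e⁻) = 2 × 1.055 = 2.110 mol
Q = 2.110 × 96485 = 2.036×10^5 C
t = Q / I = 2.036×10^5 / 11.6 = 17550 s = 4.88 h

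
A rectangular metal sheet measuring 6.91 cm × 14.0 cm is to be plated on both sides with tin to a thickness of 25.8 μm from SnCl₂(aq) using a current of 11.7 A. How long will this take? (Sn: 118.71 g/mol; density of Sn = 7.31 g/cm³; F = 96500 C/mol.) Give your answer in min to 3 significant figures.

Plated area = 2 × 6.91 × 14.0 = 193.5 cm²
Volume = 193.5 × 25.8×10⁻⁴ cm = 0.4992 cm³
m(Sn) = 0.4992 × 7.31 = 3.649 g
n(Sn) = 3.649 / 118.71 = 0.03074 mol; n(e⁻) = 2 × 0.03074 = 0.06148 mol
Q = 0.06148 × 96500 = 5933 C
t = 5933 / 11.7 = 507.1 s = 8.45 min

8.45 min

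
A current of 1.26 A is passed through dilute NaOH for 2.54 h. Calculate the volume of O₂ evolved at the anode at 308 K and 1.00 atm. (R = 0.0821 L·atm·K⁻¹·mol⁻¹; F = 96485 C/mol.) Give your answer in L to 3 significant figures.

0.755 L

Q = It = 1.26 × 9144 = 11520 C
n(e⁻) = 11520 / 96485 = 0.1194 mol
2H₂O → O₂ + 4H⁺ + 4e⁻, so n(O₂) = 0.1194 / 4 = 0.02985 mol
V = nRT/P = 0.02985 × 0.0821 × 308 / 1.00 = 0.7548 L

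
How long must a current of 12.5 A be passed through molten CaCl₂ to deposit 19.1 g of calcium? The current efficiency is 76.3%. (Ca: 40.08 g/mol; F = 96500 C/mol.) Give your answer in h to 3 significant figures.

n(Ca) = 19.1 / 40.08 = 0.4765 mol
Ca²⁺ + 2e⁻ → Ca, so n(e⁻) = 2 × 0.4765 = 0.9530 mol
Q = 0.9530 × 96500 / 0.763 = 1.205×10^5 C
t = Q / I = 1.205×10^5 / 12.5 = 9640 s = 2.68 h

2.68 h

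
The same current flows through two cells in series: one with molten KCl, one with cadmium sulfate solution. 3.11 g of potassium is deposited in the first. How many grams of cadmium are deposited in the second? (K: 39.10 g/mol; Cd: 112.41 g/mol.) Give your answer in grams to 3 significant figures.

n(K) = 3.11 / 39.10 = 0.07954 mol
K⁺ + e⁻ → K, so n(e⁻) = 0.07954 mol
In series, the same 0.07954 mol of electrons flows through the second cell.
Cd²⁺ + 2e⁻ → Cd, so n(Cd) = 0.07954 / 2 = 0.03977 mol
m(Cd) = 0.03977 × 112.41 = 4.47 g

4.47 g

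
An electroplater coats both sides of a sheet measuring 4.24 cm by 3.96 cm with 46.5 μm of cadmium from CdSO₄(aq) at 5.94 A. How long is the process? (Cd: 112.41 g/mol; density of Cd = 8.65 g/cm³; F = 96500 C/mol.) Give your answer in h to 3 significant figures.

Plated area = 2 × 4.24 × 3.96 = 33.58 cm²
Volume = 33.58 × 46.5×10⁻⁴ cm = 0.1561 cm³
m(Cd) = 0.1561 × 8.65 = 1.350 g
n(Cd) = 1.350 / 112.41 = 0.01201 mol; n(e⁻) = 2 × 0.01201 = 0.02402 mol
Q = 0.02402 × 96500 = 2318 C
t = 2318 / 5.94 = 390.2 s = 0.108 h

0.108 h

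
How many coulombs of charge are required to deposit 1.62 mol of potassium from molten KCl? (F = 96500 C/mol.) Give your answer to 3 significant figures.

1.56×10^5 C

K⁺ + e⁻ → K, so n(e⁻) = 1 × 1.62 = 1.620 mol
Q = 1.620 × 96500 = 1.563×10^5 C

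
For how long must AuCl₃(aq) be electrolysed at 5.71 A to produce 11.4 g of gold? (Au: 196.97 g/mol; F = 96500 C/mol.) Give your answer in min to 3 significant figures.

n(Au) = 11.4 / 196.97 = 0.05788 mol
Au³⁺ + 3e⁻ → Au, so n(e⁻) = 3 × 0.05788 = 0.1736 mol
Q = 0.1736 × 96500 = 16750 C
t = Q / I = 16750 / 5.71 = 2933 s = 48.9 min

48.9 min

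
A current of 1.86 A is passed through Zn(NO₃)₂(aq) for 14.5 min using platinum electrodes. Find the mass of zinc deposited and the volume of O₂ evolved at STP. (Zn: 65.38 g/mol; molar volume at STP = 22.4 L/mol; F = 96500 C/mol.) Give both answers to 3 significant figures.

0.548 g Zn; 0.0939 L O₂

Q = 1.86 × 870 = 1618 C; n(e⁻) = 1618 / 96500 = 0.01677 mol
Cathode: Zn²⁺ + 2e⁻ → Zn → n(Zn) = 0.01677/2 = 0.008385 mol → 0.548 g
Anode: 2H₂O → O₂ + 4H⁺ + 4e⁻ → n(O₂) = 0.01677/4 = 0.004193 mol → 0.0939 L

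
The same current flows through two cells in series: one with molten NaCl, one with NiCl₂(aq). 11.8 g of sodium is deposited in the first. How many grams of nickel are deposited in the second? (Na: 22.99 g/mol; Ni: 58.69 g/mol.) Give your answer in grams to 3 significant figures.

n(Na) = 11.8 / 22.99 = 0.5133 mol
Na⁺ + e⁻ → Na, so n(e⁻) = 0.5133 mol
The cells are in series, so the same charge (and hence the same n(e⁻) = 0.5133 mol) passes through both.
Ni²⁺ + 2e⁻ → Ni, so n(Ni) = 0.5133 / 2 = 0.2567 mol
m(Ni) = 0.2567 × 58.69 = 15.1 g

15.1 g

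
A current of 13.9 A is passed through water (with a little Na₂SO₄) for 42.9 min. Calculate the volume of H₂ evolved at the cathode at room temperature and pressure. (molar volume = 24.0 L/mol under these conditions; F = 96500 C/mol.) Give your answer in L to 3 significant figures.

Q = It = 13.9 × 2574 = 35780 C
n(e⁻) = 35780 / 96500 = 0.3708 mol
2H⁺ + 2e⁻ → H₂, so n(H₂) = 0.3708 / 2 = 0.1854 mol
V = 0.1854 × 24.0 = 4.450 L

4.45 L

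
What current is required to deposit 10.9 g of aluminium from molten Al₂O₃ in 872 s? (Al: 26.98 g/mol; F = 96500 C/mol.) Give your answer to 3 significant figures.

134 A

n(Al) = 10.9 / 26.98 = 0.4040 mol
Al³⁺ + 3e⁻ → Al, so n(e⁻) = 3 × 0.4040 = 1.212 mol
Q = 1.212 × 96500 = 1.170×10^5 C
I = Q / t = 1.170×10^5 / 872 s = 134 A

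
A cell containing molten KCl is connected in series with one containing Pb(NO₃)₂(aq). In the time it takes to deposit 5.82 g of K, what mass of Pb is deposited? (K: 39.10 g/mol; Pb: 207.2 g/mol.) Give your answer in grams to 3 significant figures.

15.4 g

n(K) = 5.82 / 39.10 = 0.1488 mol
K⁺ + e⁻ → K, so n(e⁻) = 0.1488 mol
Since the cells are in series, n(e⁻) in the Pb cell is also 0.1488 mol.
Pb²⁺ + 2e⁻ → Pb, so n(Pb) = 0.1488 / 2 = 0.07440 mol
m(Pb) = 0.07440 × 207.2 = 15.4 g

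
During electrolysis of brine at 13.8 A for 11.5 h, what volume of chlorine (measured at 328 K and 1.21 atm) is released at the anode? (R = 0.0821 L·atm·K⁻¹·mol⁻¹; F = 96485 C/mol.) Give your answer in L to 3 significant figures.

65.9 L

Q = 13.8 A × 41400 s = 5.713×10^5 C
n(e⁻) = 5.713×10^5 / 96485 = 5.921 mol
2Cl⁻ → Cl₂ + 2e⁻, so n(Cl₂) = 5.921 / 2 = 2.961 mol
V = nRT/P = 2.961 × 0.0821 × 328 / 1.21 = 65.90 L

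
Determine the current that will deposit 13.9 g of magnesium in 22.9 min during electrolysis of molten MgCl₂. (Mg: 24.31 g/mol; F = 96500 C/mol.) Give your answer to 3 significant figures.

80.3 A

n(Mg) = 13.9 / 24.31 = 0.5718 mol
Mg²⁺ + 2e⁻ → Mg, so n(e⁻) = 2 × 0.5718 = 1.144 mol
Q = 1.144 × 96500 = 1.104×10^5 C
I = Q / t = 1.104×10^5 / 1374 s = 80.3 A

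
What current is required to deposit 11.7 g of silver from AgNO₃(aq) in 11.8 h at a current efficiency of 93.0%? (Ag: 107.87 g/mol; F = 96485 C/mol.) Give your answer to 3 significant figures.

0.265 A

n(Ag) = 11.7 / 107.87 = 0.1085 mol
Ag⁺ + e⁻ → Ag, so n(e⁻) = 0.1085 mol
Q = 0.1085 × 96485 / 0.930 = 11260 C
I = Q / t = 11260 / 42480 s = 0.265 A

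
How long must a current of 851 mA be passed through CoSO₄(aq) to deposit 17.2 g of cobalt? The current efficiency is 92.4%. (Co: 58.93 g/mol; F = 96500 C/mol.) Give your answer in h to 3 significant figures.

n(Co) = 17.2 / 58.93 = 0.2919 mol
Co²⁺ + 2e⁻ → Co, so n(e⁻) = 2 × 0.2919 = 0.5838 mol
Q = 0.5838 × 96500 / 0.924 = 60970 C
t = Q / I = 60970 / 0.851 = 71650 s = 19.9 h

19.9 h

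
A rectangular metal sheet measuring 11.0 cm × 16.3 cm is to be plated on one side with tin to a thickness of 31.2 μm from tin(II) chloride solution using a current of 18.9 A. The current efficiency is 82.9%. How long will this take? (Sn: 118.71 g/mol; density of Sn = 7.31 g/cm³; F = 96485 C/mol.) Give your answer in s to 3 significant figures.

424 s

Plated area = 11.0 × 16.3 = 179.3 cm²
Volume = 179.3 × 31.2×10⁻⁴ cm = 0.5594 cm³
m(Sn) = 0.5594 × 7.31 = 4.089 g
n(Sn) = 4.089 / 118.71 = 0.03445 mol; n(e⁻) = 2 × 0.03445 = 0.06890 mol
Q = 0.06890 × 96485 / 0.829 = 8019 C
t = 8019 / 18.9 = 424.3 s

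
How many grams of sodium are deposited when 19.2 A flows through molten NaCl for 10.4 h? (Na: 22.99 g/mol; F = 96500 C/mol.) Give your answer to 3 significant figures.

171 g

Q = 19.2 A × 37440 s = 7.188×10^5 C
n(e⁻) = Q/F = 7.188×10^5/96500 = 7.449 mol
Na⁺ + e⁻ → Na, so n(Na) = 7.449 mol
m = 7.449 × 22.99 = 171 g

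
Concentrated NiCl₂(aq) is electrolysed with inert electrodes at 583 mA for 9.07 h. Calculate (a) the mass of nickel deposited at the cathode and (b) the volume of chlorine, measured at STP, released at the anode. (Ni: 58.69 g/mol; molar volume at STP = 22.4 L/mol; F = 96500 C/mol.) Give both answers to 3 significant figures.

5.79 g Ni; 2.21 L Cl₂

Q = 0.583 × 32652 = 19040 C; n(e⁻) = 19040 / 96500 = 0.1973 mol
Cathode: Ni²⁺ + 2e⁻ → Ni → n(Ni) = 0.1973/2 = 0.09865 mol → 5.79 g
Anode: 2Cl⁻ → Cl₂ + 2e⁻ → n(Cl₂) = 0.1973/2 = 0.09865 mol → 2.21 L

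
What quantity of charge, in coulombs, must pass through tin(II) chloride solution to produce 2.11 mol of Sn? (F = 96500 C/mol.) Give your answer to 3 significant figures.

4.07×10^5 C

Sn²⁺ + 2e⁻ → Sn, so n(e⁻) = 2 × 2.11 = 4.220 mol
Q = 4.220 × 96500 = 4.072×10^5 C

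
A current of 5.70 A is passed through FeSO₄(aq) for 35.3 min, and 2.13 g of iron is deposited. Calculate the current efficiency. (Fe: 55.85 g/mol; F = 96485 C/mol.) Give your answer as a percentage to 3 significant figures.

61.0%

Q = 5.70 × 2118 = 12070 C
n(e⁻) = 12070 / 96485 = 0.1251 mol
Fe²⁺ + 2e⁻ → Fe, so theoretical n(Fe) = 0.06255 mol → 3.493 g
Efficiency = 2.13 / 3.493 = 0.6098 = 61.0%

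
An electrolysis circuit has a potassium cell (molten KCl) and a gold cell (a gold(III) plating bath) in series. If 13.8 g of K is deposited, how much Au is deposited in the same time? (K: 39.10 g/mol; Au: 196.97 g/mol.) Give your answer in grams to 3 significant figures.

n(K) = 13.8 / 39.10 = 0.3529 mol
K⁺ + e⁻ → K, so n(e⁻) = 0.3529 mol
The cells are in series, so the same charge (and hence the same n(e⁻) = 0.3529 mol) passes through both.
Au³⁺ + 3e⁻ → Au, so n(Au) = 0.3529 / 3 = 0.1176 mol
m(Au) = 0.1176 × 196.97 = 23.2 g

23.2 g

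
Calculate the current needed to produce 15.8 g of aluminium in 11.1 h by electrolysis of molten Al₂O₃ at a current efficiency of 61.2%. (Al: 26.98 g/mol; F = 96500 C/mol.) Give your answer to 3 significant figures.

6.93 A

n(Al) = 15.8 / 26.98 = 0.5856 mol
Al³⁺ + 3e⁻ → Al, so n(e⁻) = 3 × 0.5856 = 1.757 mol
Q = 1.757 × 96500 / 0.612 = 2.770×10^5 C
I = Q / t = 2.770×10^5 / 39960 s = 6.93 A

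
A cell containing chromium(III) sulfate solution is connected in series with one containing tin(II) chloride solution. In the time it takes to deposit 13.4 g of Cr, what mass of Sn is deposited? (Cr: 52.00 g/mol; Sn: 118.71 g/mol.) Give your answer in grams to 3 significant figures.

n(Cr) = 13.4 / 52.00 = 0.2577 mol
Cr³⁺ + 3e⁻ → Cr, so n(e⁻) = 3 × 0.2577 = 0.7731 mol
Same current for the same time ⇒ same n(e⁻) = 0.7731 mol in both cells.
Sn²⁺ + 2e⁻ → Sn, so n(Sn) = 0.7731 / 2 = 0.3866 mol
m(Sn) = 0.3866 × 118.71 = 45.9 g

45.9 g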